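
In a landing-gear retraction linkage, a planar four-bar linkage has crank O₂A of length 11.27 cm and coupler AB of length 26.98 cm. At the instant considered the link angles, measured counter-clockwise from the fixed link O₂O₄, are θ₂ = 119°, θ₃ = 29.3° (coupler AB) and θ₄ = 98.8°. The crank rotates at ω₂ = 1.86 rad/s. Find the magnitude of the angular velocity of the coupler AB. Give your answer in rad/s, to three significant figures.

ω₂ = 1.86 rad/s
Differentiating the loop-closure r₂e^{iθ₂}+r₃e^{iθ₃}=r₁+r₄e^{iθ₄} gives r₂ω₂e^{iθ₂}+r₃ω₃e^{iθ₃}=r₄ω₄e^{iθ₄}.
Eliminating the other unknown: ω₃ = r₂ω₂ sin(θ₄−θ₂) / [r₃ sin(θ₃−θ₄)].
Numerator sine = -0.34530; denominator sine = -0.93667.
Result = 0.1127·1.86·(-0.34530) / (0.2698·(-0.93667)) = +0.28642 rad/s; magnitude 0.28642 rad/s.

0.286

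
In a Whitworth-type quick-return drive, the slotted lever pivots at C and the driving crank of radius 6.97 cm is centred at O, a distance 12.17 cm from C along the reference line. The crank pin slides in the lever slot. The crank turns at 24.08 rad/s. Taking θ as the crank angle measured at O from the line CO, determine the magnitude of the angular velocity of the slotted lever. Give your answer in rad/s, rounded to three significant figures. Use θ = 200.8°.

ω = 24.08 rad/s
Crank pin A relative to C: A = (d + r cosθ, r sinθ); lever angle φ = atan2(r sinθ, d + r cosθ).
Differentiating tanφ: φ̇ = rω(d cosθ + r)/(d² + r² + 2dr cosθ).
d² + r² + 2dr cosθ = |CA|² = 0.00380968 m²;  d cosθ + r = -0.044068 m.
|ω_lever| = |0.0697·24.08·-0.044068| / 0.00380968 = 19.415 rad/s.

19.4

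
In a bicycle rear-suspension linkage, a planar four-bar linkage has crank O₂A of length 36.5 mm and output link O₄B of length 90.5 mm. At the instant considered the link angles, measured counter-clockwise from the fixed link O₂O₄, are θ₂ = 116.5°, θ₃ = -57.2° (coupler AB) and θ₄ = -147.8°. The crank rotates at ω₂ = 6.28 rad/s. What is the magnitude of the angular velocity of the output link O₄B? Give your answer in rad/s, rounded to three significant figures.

0.278

ω₂ = 6.28 rad/s
Differentiating the loop-closure r₂e^{iθ₂}+r₃e^{iθ₃}=r₁+r₄e^{iθ₄} gives r₂ω₂e^{iθ₂}+r₃ω₃e^{iθ₃}=r₄ω₄e^{iθ₄}.
Eliminating the other unknown: ω₄ = r₂ω₂ sin(θ₂−θ₃) / [r₄ sin(θ₄−θ₃)].
Numerator sine = +0.10973; denominator sine = -0.99995.
Result = 0.0365·6.28·(+0.10973) / (0.0905·(-0.99995)) = -0.27795 rad/s; magnitude 0.27795 rad/s.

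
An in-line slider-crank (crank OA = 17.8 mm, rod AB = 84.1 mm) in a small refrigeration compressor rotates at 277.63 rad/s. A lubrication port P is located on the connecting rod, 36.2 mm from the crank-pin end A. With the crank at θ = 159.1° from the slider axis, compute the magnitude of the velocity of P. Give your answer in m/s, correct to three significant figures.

ω = 277.6 rad/s.  Crank-pin speed |V_A| = rω = 4.9418 m/s, perpendicular to OA.
Rod angle: sinφ = −(r/L) sinθ ⇒ φ = -4.330°; ω_rod = −rω cosθ/√(L²−r²sin²θ) = +55.052 rad/s.
V_P = V_A + ω_rod × AP, with AP = 0.0362 m along the rod.
Components: V_Px = −rω sinθ − a·ω_rod·sinφ = -1.6125 m/s;  V_Py = rω cosθ + a·ω_rod·cosφ = -2.6295 m/s.
|V_P| = √(V_Px² + V_Py²) = 3.0845 m/s.

3.08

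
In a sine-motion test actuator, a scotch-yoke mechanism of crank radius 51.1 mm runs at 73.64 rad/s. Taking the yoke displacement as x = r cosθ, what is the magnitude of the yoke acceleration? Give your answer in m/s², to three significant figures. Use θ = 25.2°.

ω = 73.64 rad/s
x = r cosθ ⇒ ẍ = −rω² cosθ (ω constant).
|a| = rω²|cosθ| = 0.0511·(73.64)²·|cos 25.2°| = 250.73 m/s².

251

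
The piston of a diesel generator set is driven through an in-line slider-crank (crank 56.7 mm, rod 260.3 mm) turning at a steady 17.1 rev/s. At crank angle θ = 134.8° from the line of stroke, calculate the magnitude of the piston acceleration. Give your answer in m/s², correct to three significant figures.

ω = 2π·17.1 = 107.4 rad/s
x(θ) = r cosθ + √(L² − r² sin²θ); with ω constant, a = ω²·d²x/dθ².
d²x/dθ² = −r cosθ − r²(cos2θ)/√u − r⁴ sin²2θ/(4u^{3/2}),  u = L² − r² sin²θ = 0.0661374 m².
Substituting r = 0.0567 m, L = 0.2603 m, θ = 134.8°: d²x/dθ² = +0.039888 m.
a = ω²·d²x/dθ² = (107.4)²·(+0.039888) = +460.46 m/s²;  |a| = 460.46 m/s².

460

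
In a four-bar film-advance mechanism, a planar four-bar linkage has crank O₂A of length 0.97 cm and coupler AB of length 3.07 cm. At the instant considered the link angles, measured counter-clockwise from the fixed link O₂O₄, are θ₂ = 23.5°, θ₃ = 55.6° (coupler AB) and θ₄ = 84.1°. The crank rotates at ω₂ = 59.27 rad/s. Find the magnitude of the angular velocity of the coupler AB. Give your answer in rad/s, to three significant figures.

ω₂ = 59.27 rad/s
Differentiating the loop-closure r₂e^{iθ₂}+r₃e^{iθ₃}=r₁+r₄e^{iθ₄} gives r₂ω₂e^{iθ₂}+r₃ω₃e^{iθ₃}=r₄ω₄e^{iθ₄}.
Eliminating the other unknown: ω₃ = r₂ω₂ sin(θ₄−θ₂) / [r₃ sin(θ₃−θ₄)].
Numerator sine = +0.87121; denominator sine = -0.47716.
Result = 0.0097·59.27·(+0.87121) / (0.0307·(-0.47716)) = -34.192 rad/s; magnitude 34.192 rad/s.

34.2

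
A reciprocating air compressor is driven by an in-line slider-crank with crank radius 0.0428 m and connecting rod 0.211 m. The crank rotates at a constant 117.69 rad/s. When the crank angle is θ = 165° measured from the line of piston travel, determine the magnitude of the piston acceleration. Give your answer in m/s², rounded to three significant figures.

468

ω = 117.7 rad/s
x(θ) = r cosθ + √(L² − r² sin²θ); with ω constant, a = ω²·d²x/dθ².
d²x/dθ² = −r cosθ − r²(cos2θ)/√u − r⁴ sin²2θ/(4u^{3/2}),  u = L² − r² sin²θ = 0.0443983 m².
Substituting r = 0.0428 m, L = 0.211 m, θ = 165°: d²x/dθ² = +0.03379 m.
a = ω²·d²x/dθ² = (117.7)²·(+0.03379) = +468.03 m/s²;  |a| = 468.03 m/s².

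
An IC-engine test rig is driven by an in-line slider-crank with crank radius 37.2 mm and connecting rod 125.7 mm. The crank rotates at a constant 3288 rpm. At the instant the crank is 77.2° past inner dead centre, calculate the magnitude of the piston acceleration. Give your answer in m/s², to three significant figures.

ω = 2π·3288/60 = 344.3 rad/s
x(θ) = r cosθ + √(L² − r² sin²θ); with ω constant, a = ω²·d²x/dθ².
d²x/dθ² = −r cosθ − r²(cos2θ)/√u − r⁴ sin²2θ/(4u^{3/2}),  u = L² − r² sin²θ = 0.0144846 m².
Substituting r = 0.0372 m, L = 0.1257 m, θ = 77.2°: d²x/dθ² = +0.0020766 m.
a = ω²·d²x/dθ² = (344.3)²·(+0.0020766) = +246.2 m/s²;  |a| = 246.2 m/s².

246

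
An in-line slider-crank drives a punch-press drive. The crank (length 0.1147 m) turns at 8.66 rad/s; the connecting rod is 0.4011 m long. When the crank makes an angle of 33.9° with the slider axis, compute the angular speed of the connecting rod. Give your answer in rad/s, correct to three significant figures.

2.08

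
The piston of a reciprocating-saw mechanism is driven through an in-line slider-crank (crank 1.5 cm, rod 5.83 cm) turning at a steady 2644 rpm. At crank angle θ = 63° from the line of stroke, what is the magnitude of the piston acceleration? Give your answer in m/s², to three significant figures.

ω = 2π·2644/60 = 276.9 rad/s
x(θ) = r cosθ + √(L² − r² sin²θ); with ω constant, a = ω²·d²x/dθ².
d²x/dθ² = −r cosθ − r²(cos2θ)/√u − r⁴ sin²2θ/(4u^{3/2}),  u = L² − r² sin²θ = 0.00322026 m².
Substituting r = 0.015 m, L = 0.0583 m, θ = 63°: d²x/dθ² = -0.0045247 m.
a = ω²·d²x/dθ² = (276.9)²·(-0.0045247) = -346.87 m/s²;  |a| = 346.87 m/s².

347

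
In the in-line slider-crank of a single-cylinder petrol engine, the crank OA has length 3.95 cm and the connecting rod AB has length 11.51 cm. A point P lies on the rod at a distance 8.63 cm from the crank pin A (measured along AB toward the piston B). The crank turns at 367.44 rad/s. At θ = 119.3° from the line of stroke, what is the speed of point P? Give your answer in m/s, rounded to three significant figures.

11.1

ω = 367.4 rad/s.  Crank-pin speed |V_A| = rω = 14.514 m/s, perpendicular to OA.
Rod angle: sinφ = −(r/L) sinθ ⇒ φ = -17.414°; ω_rod = −rω cosθ/√(L²−r²sin²θ) = +64.674 rad/s.
V_P = V_A + ω_rod × AP, with AP = 0.0863 m along the rod.
Components: V_Px = −rω sinθ − a·ω_rod·sinφ = -10.987 m/s;  V_Py = rω cosθ + a·ω_rod·cosφ = -1.7773 m/s.
|V_P| = √(V_Px² + V_Py²) = 11.13 m/s.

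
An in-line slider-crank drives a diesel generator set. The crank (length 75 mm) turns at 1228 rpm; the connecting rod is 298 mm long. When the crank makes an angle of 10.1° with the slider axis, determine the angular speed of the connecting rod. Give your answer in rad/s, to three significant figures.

31.9

ω = 128.6 rad/s (converted from 1228 rpm).
The rod makes angle φ with the slider axis where L sinφ = r sinθ; differentiating, L cosφ·φ̇ = r ω cosθ.
L cosφ = √(L² − r² sin²θ) = 0.29771 m.
|ω_rod| = r ω |cosθ| / √(L² − r² sin²θ) = 0.075·128.6·0.98450/0.29771 = 31.894 rad/s.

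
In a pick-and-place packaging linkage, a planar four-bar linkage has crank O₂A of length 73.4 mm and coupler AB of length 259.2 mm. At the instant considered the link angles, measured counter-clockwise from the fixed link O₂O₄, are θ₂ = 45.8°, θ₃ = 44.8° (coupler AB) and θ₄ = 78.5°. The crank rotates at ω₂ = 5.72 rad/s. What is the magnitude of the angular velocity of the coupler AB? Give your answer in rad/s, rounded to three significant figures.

1.58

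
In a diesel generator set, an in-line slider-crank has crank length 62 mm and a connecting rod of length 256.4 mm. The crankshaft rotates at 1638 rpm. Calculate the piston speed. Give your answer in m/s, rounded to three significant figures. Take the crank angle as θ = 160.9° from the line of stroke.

ω = 2π·1638/60 = 171.5 rad/s
For an in-line slider-crank, x = r cosθ + √(L² − r² sin²θ), so v = −rω sinθ·[1 + r cosθ/√(L² − r² sin²θ)].
With r = 0.062 m, L = 0.2564 m, θ = 160.9°: √(L² − r² sin²θ) = 0.2556 m.
v = −0.062·171.5·0.32722·[1 + 0.062·-0.94495/0.2556] = -2.6823 m/s.
|v| = 2.6823 m/s.

2.68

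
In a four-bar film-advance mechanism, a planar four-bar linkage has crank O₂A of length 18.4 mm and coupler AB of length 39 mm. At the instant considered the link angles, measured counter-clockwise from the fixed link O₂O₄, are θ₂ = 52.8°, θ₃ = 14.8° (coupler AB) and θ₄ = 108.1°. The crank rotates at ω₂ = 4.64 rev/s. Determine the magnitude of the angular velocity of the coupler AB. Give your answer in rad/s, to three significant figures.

ω₂ = 29.15 rad/s (from 4.64 rev/s).
Differentiating the loop-closure r₂e^{iθ₂}+r₃e^{iθ₃}=r₁+r₄e^{iθ₄} gives r₂ω₂e^{iθ₂}+r₃ω₃e^{iθ₃}=r₄ω₄e^{iθ₄}.
Eliminating the other unknown: ω₃ = r₂ω₂ sin(θ₄−θ₂) / [r₃ sin(θ₃−θ₄)].
Numerator sine = +0.82214; denominator sine = -0.99834.
Result = 0.0184·29.15·(+0.82214) / (0.039·(-0.99834)) = -11.327 rad/s; magnitude 11.327 rad/s.

11.3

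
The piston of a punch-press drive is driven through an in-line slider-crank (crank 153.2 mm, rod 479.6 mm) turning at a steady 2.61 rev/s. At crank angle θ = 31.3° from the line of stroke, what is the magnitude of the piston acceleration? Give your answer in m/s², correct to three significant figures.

41.6

ω = 2π·2.61 = 16.4 rad/s
x(θ) = r cosθ + √(L² − r² sin²θ); with ω constant, a = ω²·d²x/dθ².
d²x/dθ² = −r cosθ − r²(cos2θ)/√u − r⁴ sin²2θ/(4u^{3/2}),  u = L² − r² sin²θ = 0.223682 m².
Substituting r = 0.1532 m, L = 0.4796 m, θ = 31.3°: d²x/dθ² = -0.15477 m.
a = ω²·d²x/dθ² = (16.4)²·(-0.15477) = -41.622 m/s²;  |a| = 41.622 m/s².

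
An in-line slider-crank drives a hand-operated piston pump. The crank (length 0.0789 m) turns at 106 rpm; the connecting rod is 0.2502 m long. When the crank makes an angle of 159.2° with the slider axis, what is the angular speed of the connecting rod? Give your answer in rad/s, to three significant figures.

3.29

ω = 11.1 rad/s (converted from 106 rpm).
The rod makes angle φ with the slider axis where L sinφ = r sinθ; differentiating, L cosφ·φ̇ = r ω cosθ.
L cosφ = √(L² − r² sin²θ) = 0.24863 m.
|ω_rod| = r ω |cosθ| / √(L² − r² sin²θ) = 0.0789·11.1·0.93483/0.24863 = 3.293 rad/s.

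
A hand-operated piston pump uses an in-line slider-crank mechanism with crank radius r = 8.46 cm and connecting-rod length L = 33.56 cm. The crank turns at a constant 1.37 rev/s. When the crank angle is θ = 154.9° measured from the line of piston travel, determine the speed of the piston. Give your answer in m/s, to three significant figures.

ω = 2π·1.37 = 8.608 rad/s
For an in-line slider-crank, x = r cosθ + √(L² − r² sin²θ), so v = −rω sinθ·[1 + r cosθ/√(L² − r² sin²θ)].
With r = 0.0846 m, L = 0.3356 m, θ = 154.9°: √(L² − r² sin²θ) = 0.33368 m.
v = −0.0846·8.608·0.42420·[1 + 0.0846·-0.90557/0.33368] = -0.23799 m/s.
|v| = 0.23799 m/s.

0.238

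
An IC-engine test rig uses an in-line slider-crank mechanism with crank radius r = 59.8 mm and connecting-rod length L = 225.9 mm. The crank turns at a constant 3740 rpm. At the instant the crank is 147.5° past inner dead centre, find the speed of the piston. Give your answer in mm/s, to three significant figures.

ω = 2π·3740/60 = 391.7 rad/s
For an in-line slider-crank, x = r cosθ + √(L² − r² sin²θ), so v = −rω sinθ·[1 + r cosθ/√(L² − r² sin²θ)].
With r = 0.0598 m, L = 0.2259 m, θ = 147.5°: √(L² − r² sin²θ) = 0.2236 m.
v = −0.0598·391.7·0.53730·[1 + 0.0598·-0.84339/0.2236] = -9.7456 m/s.
|v| = 9.7456 m/s = 9745.6 mm/s.

9750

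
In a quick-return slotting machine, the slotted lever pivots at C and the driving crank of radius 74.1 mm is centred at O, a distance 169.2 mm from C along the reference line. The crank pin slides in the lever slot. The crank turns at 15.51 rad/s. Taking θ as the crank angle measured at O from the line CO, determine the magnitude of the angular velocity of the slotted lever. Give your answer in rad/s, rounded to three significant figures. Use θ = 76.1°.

3.29

ω = 15.51 rad/s
Crank pin A relative to C: A = (d + r cosθ, r sinθ); lever angle φ = atan2(r sinθ, d + r cosθ).
Differentiating tanφ: φ̇ = rω(d cosθ + r)/(d² + r² + 2dr cosθ).
d² + r² + 2dr cosθ = |CA|² = 0.0401433 m²;  d cosθ + r = +0.11475 m.
|ω_lever| = |0.0741·15.51·+0.11475| / 0.0401433 = 3.2852 rad/s.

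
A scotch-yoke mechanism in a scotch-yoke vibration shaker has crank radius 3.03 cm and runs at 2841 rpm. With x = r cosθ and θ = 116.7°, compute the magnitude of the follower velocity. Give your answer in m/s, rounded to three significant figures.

8.05

ω = 297.5 rad/s (from 2841 rpm).
x = r cosθ ⇒ ẋ = −rω sinθ.
|v| = rω|sinθ| = 0.0303·297.5·|sin 116.7°| = 8.0533 m/s.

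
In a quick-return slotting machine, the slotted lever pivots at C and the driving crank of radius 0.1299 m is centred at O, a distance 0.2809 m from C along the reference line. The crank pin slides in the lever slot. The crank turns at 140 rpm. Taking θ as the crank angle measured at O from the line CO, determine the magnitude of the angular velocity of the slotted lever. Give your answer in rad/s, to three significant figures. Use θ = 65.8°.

ω = 14.66 rad/s (from 140 rpm).
Crank pin A relative to C: A = (d + r cosθ, r sinθ); lever angle φ = atan2(r sinθ, d + r cosθ).
Differentiating tanφ: φ̇ = rω(d cosθ + r)/(d² + r² + 2dr cosθ).
d² + r² + 2dr cosθ = |CA|² = 0.125694 m²;  d cosθ + r = +0.24505 m.
|ω_lever| = |0.1299·14.66·+0.24505| / 0.125694 = 3.7128 rad/s.

3.71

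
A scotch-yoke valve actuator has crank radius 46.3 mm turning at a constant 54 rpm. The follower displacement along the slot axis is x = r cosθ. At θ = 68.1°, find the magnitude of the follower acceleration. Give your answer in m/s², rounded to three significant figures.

ω = 5.655 rad/s (from 54 rpm).
x = r cosθ ⇒ ẍ = −rω² cosθ (ω constant).
|a| = rω²|cosθ| = 0.0463·(5.655)²·|cos 68.1°| = 0.55223 m/s².

0.552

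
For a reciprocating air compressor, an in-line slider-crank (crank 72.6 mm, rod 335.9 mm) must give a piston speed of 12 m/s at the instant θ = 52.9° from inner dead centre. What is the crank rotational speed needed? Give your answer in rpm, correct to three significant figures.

1750

For an in-line slider-crank, |v_piston| = rω|sinθ|·[1 + r cosθ/√(L² − r² sin²θ)].
With r = 0.0726 m, L = 0.3359 m, θ = 52.9°: the bracketed kinematic factor |dx/dθ| = 0.065569 m.
ω = v/|dx/dθ| = 12/0.065569 = 183.01 rad/s.
N = 60ω/(2π) = 1747.7 rpm.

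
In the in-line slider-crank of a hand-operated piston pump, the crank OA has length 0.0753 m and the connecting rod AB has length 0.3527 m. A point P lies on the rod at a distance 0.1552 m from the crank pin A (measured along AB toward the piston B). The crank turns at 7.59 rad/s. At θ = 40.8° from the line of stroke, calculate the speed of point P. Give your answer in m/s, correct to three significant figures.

ω = 7.59 rad/s.  Crank-pin speed |V_A| = rω = 0.57153 m/s, perpendicular to OA.
Rod angle: sinφ = −(r/L) sinθ ⇒ φ = -8.019°; ω_rod = −rω cosθ/√(L²−r²sin²θ) = -1.2388 rad/s.
V_P = V_A + ω_rod × AP, with AP = 0.1552 m along the rod.
Components: V_Px = −rω sinθ − a·ω_rod·sinφ = -0.40027 m/s;  V_Py = rω cosθ + a·ω_rod·cosφ = +0.24227 m/s.
|V_P| = √(V_Px² + V_Py²) = 0.46787 m/s.

0.468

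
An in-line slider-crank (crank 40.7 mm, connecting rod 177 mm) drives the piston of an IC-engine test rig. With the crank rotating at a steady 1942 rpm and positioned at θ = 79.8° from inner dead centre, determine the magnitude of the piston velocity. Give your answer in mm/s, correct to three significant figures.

ω = 2π·1942/60 = 203.4 rad/s
For an in-line slider-crank, x = r cosθ + √(L² − r² sin²θ), so v = −rω sinθ·[1 + r cosθ/√(L² − r² sin²θ)].
With r = 0.0407 m, L = 0.177 m, θ = 79.8°: √(L² − r² sin²θ) = 0.17241 m.
v = −0.0407·203.4·0.98420·[1 + 0.0407·0.17708/0.17241] = -8.4867 m/s.
|v| = 8.4867 m/s = 8486.7 mm/s.

8490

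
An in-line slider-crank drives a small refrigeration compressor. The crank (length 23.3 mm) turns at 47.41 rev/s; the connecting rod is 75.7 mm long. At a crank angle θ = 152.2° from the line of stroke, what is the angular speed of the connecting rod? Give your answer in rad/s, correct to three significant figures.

ω = 297.9 rad/s (converted from 47.41 rev/s).
The rod makes angle φ with the slider axis where L sinφ = r sinθ; differentiating, L cosφ·φ̇ = r ω cosθ.
L cosφ = √(L² − r² sin²θ) = 0.074916 m.
|ω_rod| = r ω |cosθ| / √(L² − r² sin²θ) = 0.0233·297.9·0.88458/0.074916 = 81.954 rad/s.

82.0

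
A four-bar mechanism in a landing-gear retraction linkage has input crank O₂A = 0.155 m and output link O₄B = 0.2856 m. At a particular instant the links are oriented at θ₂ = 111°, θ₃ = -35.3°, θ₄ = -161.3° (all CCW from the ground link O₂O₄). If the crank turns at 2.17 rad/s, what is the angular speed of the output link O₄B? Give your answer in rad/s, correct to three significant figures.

ω₂ = 2.17 rad/s
Differentiating the loop-closure r₂e^{iθ₂}+r₃e^{iθ₃}=r₁+r₄e^{iθ₄} gives r₂ω₂e^{iθ₂}+r₃ω₃e^{iθ₃}=r₄ω₄e^{iθ₄}.
Eliminating the other unknown: ω₄ = r₂ω₂ sin(θ₂−θ₃) / [r₄ sin(θ₄−θ₃)].
Numerator sine = +0.55484; denominator sine = -0.80902.
Result = 0.155·2.17·(+0.55484) / (0.2856·(-0.80902)) = -0.80769 rad/s; magnitude 0.80769 rad/s.

0.808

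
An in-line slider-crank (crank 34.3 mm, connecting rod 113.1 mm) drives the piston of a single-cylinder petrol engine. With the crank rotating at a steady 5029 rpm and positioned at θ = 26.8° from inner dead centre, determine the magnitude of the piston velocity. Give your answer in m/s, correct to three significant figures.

10.4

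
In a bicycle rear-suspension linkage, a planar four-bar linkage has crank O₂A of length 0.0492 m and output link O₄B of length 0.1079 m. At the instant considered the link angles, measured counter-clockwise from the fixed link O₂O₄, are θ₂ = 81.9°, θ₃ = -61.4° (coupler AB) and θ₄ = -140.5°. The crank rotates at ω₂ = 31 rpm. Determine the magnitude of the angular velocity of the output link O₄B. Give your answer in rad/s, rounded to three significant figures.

ω₂ = 3.246 rad/s (from 31 rpm).
Differentiating the loop-closure r₂e^{iθ₂}+r₃e^{iθ₃}=r₁+r₄e^{iθ₄} gives r₂ω₂e^{iθ₂}+r₃ω₃e^{iθ₃}=r₄ω₄e^{iθ₄}.
Eliminating the other unknown: ω₄ = r₂ω₂ sin(θ₂−θ₃) / [r₄ sin(θ₄−θ₃)].
Numerator sine = +0.59763; denominator sine = -0.98196.
Result = 0.0492·3.246·(+0.59763) / (0.1079·(-0.98196)) = -0.90089 rad/s; magnitude 0.90089 rad/s.

0.901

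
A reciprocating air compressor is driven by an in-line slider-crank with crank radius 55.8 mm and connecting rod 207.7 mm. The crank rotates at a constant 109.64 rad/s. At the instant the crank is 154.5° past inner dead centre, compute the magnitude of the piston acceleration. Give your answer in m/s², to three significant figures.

ω = 109.6 rad/s
x(θ) = r cosθ + √(L² − r² sin²θ); with ω constant, a = ω²·d²x/dθ².
d²x/dθ² = −r cosθ − r²(cos2θ)/√u − r⁴ sin²2θ/(4u^{3/2}),  u = L² − r² sin²θ = 0.0425622 m².
Substituting r = 0.0558 m, L = 0.2077 m, θ = 154.5°: d²x/dθ² = +0.0407 m.
a = ω²·d²x/dθ² = (109.6)²·(+0.0407) = +489.25 m/s²;  |a| = 489.25 m/s².

489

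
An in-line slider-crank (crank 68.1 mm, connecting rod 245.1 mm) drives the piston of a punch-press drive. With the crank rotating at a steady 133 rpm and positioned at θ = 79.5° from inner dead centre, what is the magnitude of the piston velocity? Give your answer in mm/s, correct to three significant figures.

982

ω = 2π·133/60 = 13.93 rad/s
For an in-line slider-crank, x = r cosθ + √(L² − r² sin²θ), so v = −rω sinθ·[1 + r cosθ/√(L² − r² sin²θ)].
With r = 0.0681 m, L = 0.2451 m, θ = 79.5°: √(L² − r² sin²θ) = 0.23578 m.
v = −0.0681·13.93·0.98325·[1 + 0.0681·0.18224/0.23578] = -0.98168 m/s.
|v| = 0.98168 m/s = 981.68 mm/s.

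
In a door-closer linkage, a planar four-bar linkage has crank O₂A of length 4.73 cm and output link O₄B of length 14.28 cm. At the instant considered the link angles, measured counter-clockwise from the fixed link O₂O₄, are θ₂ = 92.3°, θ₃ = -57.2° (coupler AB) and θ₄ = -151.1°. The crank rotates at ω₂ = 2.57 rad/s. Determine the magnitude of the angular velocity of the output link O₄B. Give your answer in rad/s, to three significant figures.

ω₂ = 2.57 rad/s
Differentiating the loop-closure r₂e^{iθ₂}+r₃e^{iθ₃}=r₁+r₄e^{iθ₄} gives r₂ω₂e^{iθ₂}+r₃ω₃e^{iθ₃}=r₄ω₄e^{iθ₄}.
Eliminating the other unknown: ω₄ = r₂ω₂ sin(θ₂−θ₃) / [r₄ sin(θ₄−θ₃)].
Numerator sine = +0.50754; denominator sine = -0.99768.
Result = 0.0473·2.57·(+0.50754) / (0.1428·(-0.99768)) = -0.43305 rad/s; magnitude 0.43305 rad/s.

0.433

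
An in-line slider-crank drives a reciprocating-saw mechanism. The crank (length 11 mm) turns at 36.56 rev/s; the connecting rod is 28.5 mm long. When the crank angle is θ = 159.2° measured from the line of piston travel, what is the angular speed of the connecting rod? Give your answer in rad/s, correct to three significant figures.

ω = 229.7 rad/s (converted from 36.56 rev/s).
The rod makes angle φ with the slider axis where L sinφ = r sinθ; differentiating, L cosφ·φ̇ = r ω cosθ.
L cosφ = √(L² − r² sin²θ) = 0.028231 m.
|ω_rod| = r ω |cosθ| / √(L² − r² sin²θ) = 0.011·229.7·0.93483/0.028231 = 83.672 rad/s.

83.7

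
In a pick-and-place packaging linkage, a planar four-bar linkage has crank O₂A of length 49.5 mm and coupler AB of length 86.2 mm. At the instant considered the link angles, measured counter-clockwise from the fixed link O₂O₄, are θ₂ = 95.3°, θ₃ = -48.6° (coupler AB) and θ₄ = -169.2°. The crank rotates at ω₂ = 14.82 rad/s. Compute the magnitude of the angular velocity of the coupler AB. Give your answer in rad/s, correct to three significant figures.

ω₂ = 14.82 rad/s
Differentiating the loop-closure r₂e^{iθ₂}+r₃e^{iθ₃}=r₁+r₄e^{iθ₄} gives r₂ω₂e^{iθ₂}+r₃ω₃e^{iθ₃}=r₄ω₄e^{iθ₄}.
Eliminating the other unknown: ω₃ = r₂ω₂ sin(θ₄−θ₂) / [r₃ sin(θ₃−θ₄)].
Numerator sine = +0.99540; denominator sine = +0.86074.
Result = 0.0495·14.82·(+0.99540) / (0.0862·(+0.86074)) = +9.8417 rad/s; magnitude 9.8417 rad/s.

9.84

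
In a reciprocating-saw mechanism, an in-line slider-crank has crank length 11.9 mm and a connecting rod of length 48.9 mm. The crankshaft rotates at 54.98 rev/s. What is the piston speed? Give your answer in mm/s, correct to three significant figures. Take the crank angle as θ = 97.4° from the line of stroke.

ω = 2π·55 = 345.4 rad/s
For an in-line slider-crank, x = r cosθ + √(L² − r² sin²θ), so v = −rω sinθ·[1 + r cosθ/√(L² − r² sin²θ)].
With r = 0.0119 m, L = 0.0489 m, θ = 97.4°: √(L² − r² sin²θ) = 0.047455 m.
v = −0.0119·345.4·0.99167·[1 + 0.0119·-0.12880/0.047455] = -3.9449 m/s.
|v| = 3.9449 m/s = 3944.9 mm/s.

3940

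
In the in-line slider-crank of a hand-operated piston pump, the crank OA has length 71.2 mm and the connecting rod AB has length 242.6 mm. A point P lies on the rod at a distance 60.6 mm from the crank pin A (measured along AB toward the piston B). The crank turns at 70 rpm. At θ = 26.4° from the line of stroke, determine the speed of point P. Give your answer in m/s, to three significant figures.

ω = 7.33 rad/s.  Crank-pin speed |V_A| = rω = 0.52192 m/s, perpendicular to OA.
Rod angle: sinφ = −(r/L) sinθ ⇒ φ = -7.498°; ω_rod = −rω cosθ/√(L²−r²sin²θ) = -1.9436 rad/s.
V_P = V_A + ω_rod × AP, with AP = 0.0606 m along the rod.
Components: V_Px = −rω sinθ − a·ω_rod·sinφ = -0.24744 m/s;  V_Py = rω cosθ + a·ω_rod·cosφ = +0.35072 m/s.
|V_P| = √(V_Px² + V_Py²) = 0.42922 m/s.

0.429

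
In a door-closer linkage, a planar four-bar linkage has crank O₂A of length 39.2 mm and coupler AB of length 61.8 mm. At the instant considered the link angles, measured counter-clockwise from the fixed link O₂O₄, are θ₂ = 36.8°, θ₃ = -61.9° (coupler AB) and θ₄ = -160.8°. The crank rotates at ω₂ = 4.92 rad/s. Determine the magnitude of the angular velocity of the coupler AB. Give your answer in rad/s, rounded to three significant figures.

ω₂ = 4.92 rad/s
Differentiating the loop-closure r₂e^{iθ₂}+r₃e^{iθ₃}=r₁+r₄e^{iθ₄} gives r₂ω₂e^{iθ₂}+r₃ω₃e^{iθ₃}=r₄ω₄e^{iθ₄}.
Eliminating the other unknown: ω₃ = r₂ω₂ sin(θ₄−θ₂) / [r₃ sin(θ₃−θ₄)].
Numerator sine = +0.30237; denominator sine = +0.98796.
Result = 0.0392·4.92·(+0.30237) / (0.0618·(+0.98796)) = +0.95513 rad/s; magnitude 0.95513 rad/s.

0.955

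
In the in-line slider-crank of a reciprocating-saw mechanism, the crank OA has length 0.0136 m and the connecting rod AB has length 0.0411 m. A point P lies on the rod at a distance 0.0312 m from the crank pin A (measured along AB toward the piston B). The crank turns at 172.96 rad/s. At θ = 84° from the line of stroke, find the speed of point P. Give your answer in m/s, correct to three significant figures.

2.41

ω = 173 rad/s.  Crank-pin speed |V_A| = rω = 2.3523 m/s, perpendicular to OA.
Rod angle: sinφ = −(r/L) sinθ ⇒ φ = -19.213°; ω_rod = −rω cosθ/√(L²−r²sin²θ) = -6.3353 rad/s.
V_P = V_A + ω_rod × AP, with AP = 0.0312 m along the rod.
Components: V_Px = −rω sinθ − a·ω_rod·sinφ = -2.4044 m/s;  V_Py = rω cosθ + a·ω_rod·cosφ = +0.059226 m/s.
|V_P| = √(V_Px² + V_Py²) = 2.4051 m/s.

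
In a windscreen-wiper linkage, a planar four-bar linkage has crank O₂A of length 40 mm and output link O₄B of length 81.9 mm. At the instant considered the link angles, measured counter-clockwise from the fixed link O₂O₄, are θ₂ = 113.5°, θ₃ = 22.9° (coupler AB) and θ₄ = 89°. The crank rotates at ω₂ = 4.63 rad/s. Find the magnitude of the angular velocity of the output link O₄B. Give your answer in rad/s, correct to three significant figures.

2.47

ω₂ = 4.63 rad/s
Differentiating the loop-closure r₂e^{iθ₂}+r₃e^{iθ₃}=r₁+r₄e^{iθ₄} gives r₂ω₂e^{iθ₂}+r₃ω₃e^{iθ₃}=r₄ω₄e^{iθ₄}.
Eliminating the other unknown: ω₄ = r₂ω₂ sin(θ₂−θ₃) / [r₄ sin(θ₄−θ₃)].
Numerator sine = +0.99995; denominator sine = +0.91425.
Result = 0.04·4.63·(+0.99995) / (0.0819·(+0.91425)) = +2.4732 rad/s; magnitude 2.4732 rad/s.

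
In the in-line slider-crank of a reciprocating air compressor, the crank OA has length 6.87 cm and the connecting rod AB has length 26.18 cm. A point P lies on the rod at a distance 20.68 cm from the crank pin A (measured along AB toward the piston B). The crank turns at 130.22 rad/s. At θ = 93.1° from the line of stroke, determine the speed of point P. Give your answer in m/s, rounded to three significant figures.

8.83

ω = 130.2 rad/s.  Crank-pin speed |V_A| = rω = 8.9461 m/s, perpendicular to OA.
Rod angle: sinφ = −(r/L) sinθ ⇒ φ = -15.191°; ω_rod = −rω cosθ/√(L²−r²sin²θ) = +1.9149 rad/s.
V_P = V_A + ω_rod × AP, with AP = 0.2068 m along the rod.
Components: V_Px = −rω sinθ − a·ω_rod·sinφ = -8.8293 m/s;  V_Py = rω cosθ + a·ω_rod·cosφ = -0.10164 m/s.
|V_P| = √(V_Px² + V_Py²) = 8.8298 m/s.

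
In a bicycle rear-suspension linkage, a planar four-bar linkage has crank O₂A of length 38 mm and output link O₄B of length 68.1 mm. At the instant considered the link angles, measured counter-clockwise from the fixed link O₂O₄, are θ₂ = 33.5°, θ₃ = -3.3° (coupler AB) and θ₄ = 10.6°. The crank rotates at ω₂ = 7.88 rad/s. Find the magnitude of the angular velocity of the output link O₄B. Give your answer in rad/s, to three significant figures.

11.0

ω₂ = 7.88 rad/s
Differentiating the loop-closure r₂e^{iθ₂}+r₃e^{iθ₃}=r₁+r₄e^{iθ₄} gives r₂ω₂e^{iθ₂}+r₃ω₃e^{iθ₃}=r₄ω₄e^{iθ₄}.
Eliminating the other unknown: ω₄ = r₂ω₂ sin(θ₂−θ₃) / [r₄ sin(θ₄−θ₃)].
Numerator sine = +0.59902; denominator sine = +0.24023.
Result = 0.038·7.88·(+0.59902) / (0.0681·(+0.24023)) = +10.964 rad/s; magnitude 10.964 rad/s.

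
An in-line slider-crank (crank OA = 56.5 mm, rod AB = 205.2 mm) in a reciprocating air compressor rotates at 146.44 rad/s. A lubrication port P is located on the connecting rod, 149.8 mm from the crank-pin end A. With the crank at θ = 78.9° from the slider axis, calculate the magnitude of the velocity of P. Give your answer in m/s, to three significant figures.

8.46

ω = 146.4 rad/s.  Crank-pin speed |V_A| = rω = 8.2739 m/s, perpendicular to OA.
Rod angle: sinφ = −(r/L) sinθ ⇒ φ = -15.676°; ω_rod = −rω cosθ/√(L²−r²sin²θ) = -8.0625 rad/s.
V_P = V_A + ω_rod × AP, with AP = 0.1498 m along the rod.
Components: V_Px = −rω sinθ − a·ω_rod·sinφ = -8.4454 m/s;  V_Py = rω cosθ + a·ω_rod·cosφ = +0.43005 m/s.
|V_P| = √(V_Px² + V_Py²) = 8.4563 m/s.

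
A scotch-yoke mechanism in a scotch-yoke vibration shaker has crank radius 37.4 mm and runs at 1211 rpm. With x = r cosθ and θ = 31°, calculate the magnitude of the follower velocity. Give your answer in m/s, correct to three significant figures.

ω = 126.8 rad/s (from 1211 rpm).
x = r cosθ ⇒ ẋ = −rω sinθ.
|v| = rω|sinθ| = 0.0374·126.8·|sin 31°| = 2.4428 m/s.

2.44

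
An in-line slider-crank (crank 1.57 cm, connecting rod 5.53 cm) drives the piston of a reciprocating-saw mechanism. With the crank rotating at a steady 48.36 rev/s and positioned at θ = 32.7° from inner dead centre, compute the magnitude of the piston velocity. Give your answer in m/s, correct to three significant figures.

ω = 2π·48.4 = 303.9 rad/s
For an in-line slider-crank, x = r cosθ + √(L² − r² sin²θ), so v = −rω sinθ·[1 + r cosθ/√(L² − r² sin²θ)].
With r = 0.0157 m, L = 0.0553 m, θ = 32.7°: √(L² − r² sin²θ) = 0.054646 m.
v = −0.0157·303.9·0.54024·[1 + 0.0157·0.84151/0.054646] = -3.2003 m/s.
|v| = 3.2003 m/s.

3.20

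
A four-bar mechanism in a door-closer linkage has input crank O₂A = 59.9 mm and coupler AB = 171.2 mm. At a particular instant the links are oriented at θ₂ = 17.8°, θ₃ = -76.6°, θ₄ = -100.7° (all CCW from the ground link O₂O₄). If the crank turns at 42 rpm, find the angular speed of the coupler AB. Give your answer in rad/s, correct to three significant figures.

3.31

ω₂ = 4.398 rad/s (from 42 rpm).
Differentiating the loop-closure r₂e^{iθ₂}+r₃e^{iθ₃}=r₁+r₄e^{iθ₄} gives r₂ω₂e^{iθ₂}+r₃ω₃e^{iθ₃}=r₄ω₄e^{iθ₄}.
Eliminating the other unknown: ω₃ = r₂ω₂ sin(θ₄−θ₂) / [r₃ sin(θ₃−θ₄)].
Numerator sine = -0.87882; denominator sine = +0.40833.
Result = 0.0599·4.398·(-0.87882) / (0.1712·(+0.40833)) = -3.312 rad/s; magnitude 3.312 rad/s.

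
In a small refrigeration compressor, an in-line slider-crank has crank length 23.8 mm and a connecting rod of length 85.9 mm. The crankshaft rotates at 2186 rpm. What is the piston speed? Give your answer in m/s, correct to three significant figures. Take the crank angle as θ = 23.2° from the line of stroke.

2.70

ω = 2π·2186/60 = 228.9 rad/s
For an in-line slider-crank, x = r cosθ + √(L² − r² sin²θ), so v = −rω sinθ·[1 + r cosθ/√(L² − r² sin²θ)].
With r = 0.0238 m, L = 0.0859 m, θ = 23.2°: √(L² − r² sin²θ) = 0.085387 m.
v = −0.0238·228.9·0.39394·[1 + 0.0238·0.91914/0.085387] = -2.6961 m/s.
|v| = 2.6961 m/s.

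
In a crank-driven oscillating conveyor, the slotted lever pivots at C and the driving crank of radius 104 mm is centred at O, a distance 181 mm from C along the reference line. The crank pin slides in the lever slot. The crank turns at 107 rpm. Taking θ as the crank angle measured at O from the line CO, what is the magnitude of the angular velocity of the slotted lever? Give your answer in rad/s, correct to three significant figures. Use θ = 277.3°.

ω = 11.21 rad/s (from 107 rpm).
Crank pin A relative to C: A = (d + r cosθ, r sinθ); lever angle φ = atan2(r sinθ, d + r cosθ).
Differentiating tanφ: φ̇ = rω(d cosθ + r)/(d² + r² + 2dr cosθ).
d² + r² + 2dr cosθ = |CA|² = 0.0483607 m²;  d cosθ + r = +0.127 m.
|ω_lever| = |0.104·11.21·+0.127| / 0.0483607 = 3.0602 rad/s.

3.06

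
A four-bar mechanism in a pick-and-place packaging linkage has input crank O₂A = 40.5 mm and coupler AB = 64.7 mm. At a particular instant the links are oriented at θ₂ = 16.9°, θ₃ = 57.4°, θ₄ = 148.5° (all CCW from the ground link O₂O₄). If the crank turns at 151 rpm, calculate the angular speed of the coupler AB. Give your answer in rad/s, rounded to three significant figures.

7.40

ω₂ = 15.81 rad/s (from 151 rpm).
Differentiating the loop-closure r₂e^{iθ₂}+r₃e^{iθ₃}=r₁+r₄e^{iθ₄} gives r₂ω₂e^{iθ₂}+r₃ω₃e^{iθ₃}=r₄ω₄e^{iθ₄}.
Eliminating the other unknown: ω₃ = r₂ω₂ sin(θ₄−θ₂) / [r₃ sin(θ₃−θ₄)].
Numerator sine = +0.74780; denominator sine = -0.99982.
Result = 0.0405·15.81·(+0.74780) / (0.0647·(-0.99982)) = -7.4032 rad/s; magnitude 7.4032 rad/s.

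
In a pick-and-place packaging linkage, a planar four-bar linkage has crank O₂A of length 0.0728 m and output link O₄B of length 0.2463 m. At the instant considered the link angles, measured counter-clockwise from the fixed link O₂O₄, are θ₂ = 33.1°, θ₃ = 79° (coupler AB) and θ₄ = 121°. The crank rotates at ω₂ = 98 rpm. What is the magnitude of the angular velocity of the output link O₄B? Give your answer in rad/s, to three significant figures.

3.26

ω₂ = 10.26 rad/s (from 98 rpm).
Differentiating the loop-closure r₂e^{iθ₂}+r₃e^{iθ₃}=r₁+r₄e^{iθ₄} gives r₂ω₂e^{iθ₂}+r₃ω₃e^{iθ₃}=r₄ω₄e^{iθ₄}.
Eliminating the other unknown: ω₄ = r₂ω₂ sin(θ₂−θ₃) / [r₄ sin(θ₄−θ₃)].
Numerator sine = -0.71813; denominator sine = +0.66913.
Result = 0.0728·10.26·(-0.71813) / (0.2463·(+0.66913)) = -3.2555 rad/s; magnitude 3.2555 rad/s.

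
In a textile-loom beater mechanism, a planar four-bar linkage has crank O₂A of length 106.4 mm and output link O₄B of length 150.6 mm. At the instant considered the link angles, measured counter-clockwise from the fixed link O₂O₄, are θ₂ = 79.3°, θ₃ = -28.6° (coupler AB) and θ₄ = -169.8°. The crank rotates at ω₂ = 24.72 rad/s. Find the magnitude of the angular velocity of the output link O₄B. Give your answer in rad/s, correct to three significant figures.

26.5

ω₂ = 24.72 rad/s
Differentiating the loop-closure r₂e^{iθ₂}+r₃e^{iθ₃}=r₁+r₄e^{iθ₄} gives r₂ω₂e^{iθ₂}+r₃ω₃e^{iθ₃}=r₄ω₄e^{iθ₄}.
Eliminating the other unknown: ω₄ = r₂ω₂ sin(θ₂−θ₃) / [r₄ sin(θ₄−θ₃)].
Numerator sine = +0.95159; denominator sine = -0.62660.
Result = 0.1064·24.72·(+0.95159) / (0.1506·(-0.62660)) = -26.523 rad/s; magnitude 26.523 rad/s.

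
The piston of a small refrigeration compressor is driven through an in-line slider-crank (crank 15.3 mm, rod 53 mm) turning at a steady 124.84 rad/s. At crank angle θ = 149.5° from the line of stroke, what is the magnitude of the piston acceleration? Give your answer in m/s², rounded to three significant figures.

171

ω = 124.8 rad/s
x(θ) = r cosθ + √(L² − r² sin²θ); with ω constant, a = ω²·d²x/dθ².
d²x/dθ² = −r cosθ − r²(cos2θ)/√u − r⁴ sin²2θ/(4u^{3/2}),  u = L² − r² sin²θ = 0.0027487 m².
Substituting r = 0.0153 m, L = 0.053 m, θ = 149.5°: d²x/dθ² = +0.010946 m.
a = ω²·d²x/dθ² = (124.8)²·(+0.010946) = +170.59 m/s²;  |a| = 170.59 m/s².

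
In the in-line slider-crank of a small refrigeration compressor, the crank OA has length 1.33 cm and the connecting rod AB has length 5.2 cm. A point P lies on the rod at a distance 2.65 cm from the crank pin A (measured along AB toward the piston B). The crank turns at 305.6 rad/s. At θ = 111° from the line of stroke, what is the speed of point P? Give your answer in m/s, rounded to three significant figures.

ω = 305.6 rad/s.  Crank-pin speed |V_A| = rω = 4.0645 m/s, perpendicular to OA.
Rod angle: sinφ = −(r/L) sinθ ⇒ φ = -13.815°; ω_rod = −rω cosθ/√(L²−r²sin²θ) = +28.846 rad/s.
V_P = V_A + ω_rod × AP, with AP = 0.0265 m along the rod.
Components: V_Px = −rω sinθ − a·ω_rod·sinφ = -3.612 m/s;  V_Py = rω cosθ + a·ω_rod·cosφ = -0.71428 m/s.
|V_P| = √(V_Px² + V_Py²) = 3.6819 m/s.

3.68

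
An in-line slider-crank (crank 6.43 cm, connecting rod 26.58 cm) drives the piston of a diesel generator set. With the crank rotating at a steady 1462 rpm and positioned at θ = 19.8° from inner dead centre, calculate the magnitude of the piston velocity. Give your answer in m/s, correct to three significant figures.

ω = 2π·1462/60 = 153.1 rad/s
For an in-line slider-crank, x = r cosθ + √(L² − r² sin²θ), so v = −rω sinθ·[1 + r cosθ/√(L² − r² sin²θ)].
With r = 0.0643 m, L = 0.2658 m, θ = 19.8°: √(L² − r² sin²θ) = 0.26491 m.
v = −0.0643·153.1·0.33874·[1 + 0.0643·0.94088/0.26491] = -4.0962 m/s.
|v| = 4.0962 m/s.

4.10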